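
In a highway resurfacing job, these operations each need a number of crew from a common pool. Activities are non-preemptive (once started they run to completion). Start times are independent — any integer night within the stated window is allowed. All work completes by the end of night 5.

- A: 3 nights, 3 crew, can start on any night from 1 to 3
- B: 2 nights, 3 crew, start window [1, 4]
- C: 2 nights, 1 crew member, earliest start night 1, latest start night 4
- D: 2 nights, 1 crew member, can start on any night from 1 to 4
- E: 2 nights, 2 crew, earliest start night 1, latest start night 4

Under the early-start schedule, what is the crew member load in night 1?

At early start, night 1 has: A, B, C, D, E.
Demand: 3 + 3 + 1 + 1 + 2 = 10.

10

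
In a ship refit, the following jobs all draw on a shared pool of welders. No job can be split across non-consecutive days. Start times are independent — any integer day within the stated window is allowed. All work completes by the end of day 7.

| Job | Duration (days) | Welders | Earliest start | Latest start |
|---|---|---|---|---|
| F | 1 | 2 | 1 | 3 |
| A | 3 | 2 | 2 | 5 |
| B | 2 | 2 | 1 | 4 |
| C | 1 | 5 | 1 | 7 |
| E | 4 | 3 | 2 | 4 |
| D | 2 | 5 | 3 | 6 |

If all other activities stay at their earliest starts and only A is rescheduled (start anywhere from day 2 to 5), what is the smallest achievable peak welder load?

9

A@2: d1:9  d2:7  d3:10  d4:10  d5:3  d6:0  d7:0 → peak 10
A@3: d1:9  d2:5  d3:10  d4:10  d5:5  d6:0  d7:0 → peak 10
A@4: d1:9  d2:5  d3:8  d4:10  d5:5  d6:2  d7:0 → peak 10
A@5: d1:9  d2:5  d3:8  d4:8  d5:5  d6:2  d7:2 → peak 9
Best is A@5, peak 9.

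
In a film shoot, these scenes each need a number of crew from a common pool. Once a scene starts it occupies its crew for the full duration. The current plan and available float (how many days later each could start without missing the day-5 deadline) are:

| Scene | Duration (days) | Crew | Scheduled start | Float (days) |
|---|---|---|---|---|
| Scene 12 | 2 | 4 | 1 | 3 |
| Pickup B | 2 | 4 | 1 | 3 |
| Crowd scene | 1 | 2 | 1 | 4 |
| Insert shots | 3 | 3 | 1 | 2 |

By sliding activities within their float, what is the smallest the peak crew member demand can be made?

7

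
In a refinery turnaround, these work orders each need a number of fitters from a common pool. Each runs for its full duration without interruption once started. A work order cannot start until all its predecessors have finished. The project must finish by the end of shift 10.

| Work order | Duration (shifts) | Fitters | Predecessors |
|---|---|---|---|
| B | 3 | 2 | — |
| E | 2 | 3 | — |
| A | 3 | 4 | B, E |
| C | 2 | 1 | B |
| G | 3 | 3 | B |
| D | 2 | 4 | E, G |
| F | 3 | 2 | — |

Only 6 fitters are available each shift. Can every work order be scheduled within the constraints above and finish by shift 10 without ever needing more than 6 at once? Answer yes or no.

no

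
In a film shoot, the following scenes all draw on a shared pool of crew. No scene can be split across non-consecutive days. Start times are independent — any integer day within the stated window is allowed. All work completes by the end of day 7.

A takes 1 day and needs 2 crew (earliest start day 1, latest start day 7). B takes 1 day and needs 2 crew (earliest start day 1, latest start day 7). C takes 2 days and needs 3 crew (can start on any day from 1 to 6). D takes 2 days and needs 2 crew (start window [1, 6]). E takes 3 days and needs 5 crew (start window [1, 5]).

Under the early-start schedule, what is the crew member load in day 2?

At early start, day 2 has: C, D, E.
Demand: 3 + 2 + 5 = 10.

10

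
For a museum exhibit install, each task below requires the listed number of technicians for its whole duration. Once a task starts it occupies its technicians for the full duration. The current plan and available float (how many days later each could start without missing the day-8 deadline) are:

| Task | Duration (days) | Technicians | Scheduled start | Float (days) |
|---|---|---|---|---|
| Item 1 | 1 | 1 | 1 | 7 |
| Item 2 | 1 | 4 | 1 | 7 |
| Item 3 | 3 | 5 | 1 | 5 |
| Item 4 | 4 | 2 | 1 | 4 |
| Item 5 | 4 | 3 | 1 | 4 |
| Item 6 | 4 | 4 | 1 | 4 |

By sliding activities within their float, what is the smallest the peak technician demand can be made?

7

Early-start (Item 1@1, Item 2@1, Item 3@1, Item 4@1, Item 5@1, Item 6@1) gives peak 19: d1:19  d2:14  d3:14  d4:9  d5:0  d6:0  d7:0  d8:0.
Shift Item 3→2, Item 5→5, Item 6→5.
Schedule Item 1@1, Item 2@1, Item 3@2, Item 4@1, Item 5@5, Item 6@5: d1:7  d2:7  d3:7  d4:7  d5:7  d6:7  d7:7  d8:7 — peak 7.
Total technician-days = 56 over 8 days ⇒ peak ≥ ⌈56/8⌉ = 7, so 7 is optimal.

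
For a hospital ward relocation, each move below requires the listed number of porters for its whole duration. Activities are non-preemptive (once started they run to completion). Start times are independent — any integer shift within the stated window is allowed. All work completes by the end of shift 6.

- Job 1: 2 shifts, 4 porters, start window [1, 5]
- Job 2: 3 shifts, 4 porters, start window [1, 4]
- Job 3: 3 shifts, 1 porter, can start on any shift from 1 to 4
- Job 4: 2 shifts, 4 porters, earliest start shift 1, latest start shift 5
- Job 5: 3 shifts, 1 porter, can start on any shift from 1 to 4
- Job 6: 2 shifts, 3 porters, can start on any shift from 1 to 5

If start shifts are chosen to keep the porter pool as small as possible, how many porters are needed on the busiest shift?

8

Early-start (Job 1@1, Job 2@1, Job 3@1, Job 4@1, Job 5@1, Job 6@1) gives peak 17: s1:17  s2:17  s3:6  s4:0  s5:0  s6:0.
Shift Job 3→3, Job 4→5, Job 5→4, Job 6→3.
Schedule Job 1@1, Job 2@1, Job 3@3, Job 4@5, Job 5@4, Job 6@3: s1:8  s2:8  s3:8  s4:5  s5:6  s6:5 — peak 8.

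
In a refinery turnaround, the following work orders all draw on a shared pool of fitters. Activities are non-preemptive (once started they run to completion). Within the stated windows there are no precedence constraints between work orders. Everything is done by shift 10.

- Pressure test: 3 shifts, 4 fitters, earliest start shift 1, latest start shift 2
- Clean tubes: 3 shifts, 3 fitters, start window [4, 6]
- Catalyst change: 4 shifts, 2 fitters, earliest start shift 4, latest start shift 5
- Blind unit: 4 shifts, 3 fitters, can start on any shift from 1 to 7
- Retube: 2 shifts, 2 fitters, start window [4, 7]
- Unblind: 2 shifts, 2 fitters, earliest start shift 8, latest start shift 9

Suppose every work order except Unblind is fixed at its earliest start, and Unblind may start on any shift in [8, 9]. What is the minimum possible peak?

10

Unblind@8: s1:7  s2:7  s3:7  s4:10  s5:7  s6:5  s7:2  s8:2  s9:2  s10:0 → peak 10
Unblind@9: s1:7  s2:7  s3:7  s4:10  s5:7  s6:5  s7:2  s8:0  s9:2  s10:2 → peak 10
Best is Unblind@8, peak 10.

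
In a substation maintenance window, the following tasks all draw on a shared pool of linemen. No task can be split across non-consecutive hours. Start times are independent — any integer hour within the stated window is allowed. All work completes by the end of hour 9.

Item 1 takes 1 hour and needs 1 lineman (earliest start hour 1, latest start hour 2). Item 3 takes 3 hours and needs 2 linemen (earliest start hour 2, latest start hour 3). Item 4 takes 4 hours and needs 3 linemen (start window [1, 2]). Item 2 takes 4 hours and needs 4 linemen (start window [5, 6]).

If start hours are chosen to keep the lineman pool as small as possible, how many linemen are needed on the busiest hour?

Schedule Item 1@1, Item 3@2, Item 4@1, Item 2@5: h1:4  h2:5  h3:5  h4:5  h5:4  h6:4  h7:4  h8:4  h9:0 — peak 5.
No arrangement of the 16 feasible schedules does better.

5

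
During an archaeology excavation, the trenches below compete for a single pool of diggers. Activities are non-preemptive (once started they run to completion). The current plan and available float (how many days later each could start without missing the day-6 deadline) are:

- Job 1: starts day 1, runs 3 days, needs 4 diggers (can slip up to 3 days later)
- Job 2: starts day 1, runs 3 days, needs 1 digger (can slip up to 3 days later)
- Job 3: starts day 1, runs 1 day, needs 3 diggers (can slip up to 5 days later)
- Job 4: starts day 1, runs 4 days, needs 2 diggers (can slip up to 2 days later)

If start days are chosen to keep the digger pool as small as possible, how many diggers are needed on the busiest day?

Early-start (Job 1@1, Job 2@1, Job 3@1, Job 4@1) gives peak 10: d1:10  d2:7  d3:7  d4:2  d5:0  d6:0.
Shift Job 2→4, Job 3→4.
Schedule Job 1@1, Job 2@4, Job 3@4, Job 4@1: d1:6  d2:6  d3:6  d4:6  d5:1  d6:1 — peak 6.

6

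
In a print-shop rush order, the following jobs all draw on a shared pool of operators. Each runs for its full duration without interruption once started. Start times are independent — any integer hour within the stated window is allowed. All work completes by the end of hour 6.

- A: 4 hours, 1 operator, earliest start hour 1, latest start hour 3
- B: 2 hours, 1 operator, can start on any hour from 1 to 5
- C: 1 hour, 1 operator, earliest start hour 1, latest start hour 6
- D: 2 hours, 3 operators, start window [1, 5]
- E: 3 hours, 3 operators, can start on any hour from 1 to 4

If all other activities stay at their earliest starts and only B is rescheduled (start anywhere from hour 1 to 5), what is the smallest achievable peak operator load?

8

B@1: h1:9  h2:8  h3:4  h4:1  h5:0  h6:0 → peak 9
B@2: h1:8  h2:8  h3:5  h4:1  h5:0  h6:0 → peak 8
B@3: h1:8  h2:7  h3:5  h4:2  h5:0  h6:0 → peak 8
B@4: h1:8  h2:7  h3:4  h4:2  h5:1  h6:0 → peak 8
B@5: h1:8  h2:7  h3:4  h4:1  h5:1  h6:1 → peak 8
Best is B@2, peak 8.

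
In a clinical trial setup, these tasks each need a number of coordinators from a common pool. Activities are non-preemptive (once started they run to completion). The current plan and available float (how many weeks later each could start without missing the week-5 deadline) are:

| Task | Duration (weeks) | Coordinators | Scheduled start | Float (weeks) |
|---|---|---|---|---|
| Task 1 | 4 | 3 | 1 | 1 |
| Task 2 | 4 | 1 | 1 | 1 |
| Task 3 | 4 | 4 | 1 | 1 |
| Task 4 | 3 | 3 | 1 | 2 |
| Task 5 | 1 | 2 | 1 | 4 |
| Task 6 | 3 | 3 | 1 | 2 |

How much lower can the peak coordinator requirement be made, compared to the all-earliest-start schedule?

2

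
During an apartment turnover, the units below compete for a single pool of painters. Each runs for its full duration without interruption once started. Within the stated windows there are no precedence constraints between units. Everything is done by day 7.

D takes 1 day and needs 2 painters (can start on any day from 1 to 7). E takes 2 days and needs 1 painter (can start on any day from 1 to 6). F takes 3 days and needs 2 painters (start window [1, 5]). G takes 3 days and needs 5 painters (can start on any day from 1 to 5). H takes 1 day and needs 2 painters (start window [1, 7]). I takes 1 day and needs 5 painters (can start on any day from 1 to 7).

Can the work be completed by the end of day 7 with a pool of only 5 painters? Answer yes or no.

Schedule D@1, E@1, F@1, G@4, H@2, I@7: d1:5  d2:5  d3:2  d4:5  d5:5  d6:5  d7:5 — peak 5 ≤ 5.

yes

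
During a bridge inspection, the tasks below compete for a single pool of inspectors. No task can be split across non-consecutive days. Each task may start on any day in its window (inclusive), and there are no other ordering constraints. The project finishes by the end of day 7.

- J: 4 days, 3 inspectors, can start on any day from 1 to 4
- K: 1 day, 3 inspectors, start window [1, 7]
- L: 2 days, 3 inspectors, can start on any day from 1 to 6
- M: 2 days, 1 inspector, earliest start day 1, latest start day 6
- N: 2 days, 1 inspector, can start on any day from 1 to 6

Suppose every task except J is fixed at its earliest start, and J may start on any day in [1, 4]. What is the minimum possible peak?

8

J@1: d1:11  d2:8  d3:3  d4:3  d5:0  d6:0  d7:0 → peak 11
J@2: d1:8  d2:8  d3:3  d4:3  d5:3  d6:0  d7:0 → peak 8
J@3: d1:8  d2:5  d3:3  d4:3  d5:3  d6:3  d7:0 → peak 8
J@4: d1:8  d2:5  d3:0  d4:3  d5:3  d6:3  d7:3 → peak 8
Best is J@2, peak 8.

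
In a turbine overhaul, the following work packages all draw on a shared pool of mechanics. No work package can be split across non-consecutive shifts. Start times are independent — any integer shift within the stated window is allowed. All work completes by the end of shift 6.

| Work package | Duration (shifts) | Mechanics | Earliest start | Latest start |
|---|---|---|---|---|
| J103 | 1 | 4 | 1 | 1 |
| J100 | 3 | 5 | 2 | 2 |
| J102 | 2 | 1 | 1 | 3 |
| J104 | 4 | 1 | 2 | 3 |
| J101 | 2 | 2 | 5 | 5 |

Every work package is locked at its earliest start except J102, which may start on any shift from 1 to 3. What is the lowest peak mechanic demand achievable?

7

J102@1: s1:5  s2:7  s3:6  s4:6  s5:3  s6:2 → peak 7
J102@2: s1:4  s2:7  s3:7  s4:6  s5:3  s6:2 → peak 7
J102@3: s1:4  s2:6  s3:7  s4:7  s5:3  s6:2 → peak 7
Best is J102@1, peak 7.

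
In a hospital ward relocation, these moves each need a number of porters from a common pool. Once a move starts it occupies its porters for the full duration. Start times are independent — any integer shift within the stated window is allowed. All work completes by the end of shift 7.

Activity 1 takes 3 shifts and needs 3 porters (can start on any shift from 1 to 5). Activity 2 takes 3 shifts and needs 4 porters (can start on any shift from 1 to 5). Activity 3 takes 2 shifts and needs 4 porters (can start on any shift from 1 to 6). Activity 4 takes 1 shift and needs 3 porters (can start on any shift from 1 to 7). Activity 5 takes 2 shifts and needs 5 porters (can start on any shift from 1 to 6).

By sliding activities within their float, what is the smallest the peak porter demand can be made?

Early-start (Activity 1@1, Activity 2@1, Activity 3@1, Activity 4@1, Activity 5@1) gives peak 19: s1:19  s2:16  s3:7  s4:0  s5:0  s6:0  s7:0.
Shift Activity 3→4, Activity 4→4, Activity 5→6.
Schedule Activity 1@1, Activity 2@1, Activity 3@4, Activity 4@4, Activity 5@6: s1:7  s2:7  s3:7  s4:7  s5:4  s6:5  s7:5 — peak 7.

7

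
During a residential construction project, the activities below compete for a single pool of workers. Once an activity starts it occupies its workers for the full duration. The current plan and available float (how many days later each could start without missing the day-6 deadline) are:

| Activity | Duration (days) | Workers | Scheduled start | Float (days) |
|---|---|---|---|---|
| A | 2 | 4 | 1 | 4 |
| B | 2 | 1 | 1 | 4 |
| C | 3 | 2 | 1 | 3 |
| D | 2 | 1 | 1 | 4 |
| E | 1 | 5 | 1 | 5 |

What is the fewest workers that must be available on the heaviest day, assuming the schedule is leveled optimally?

Early-start (A@1, B@1, C@1, D@1, E@1) gives peak 13: d1:13  d2:8  d3:2  d4:0  d5:0  d6:0.
Shift C→3, D→3, E→6.
Schedule A@1, B@1, C@3, D@3, E@6: d1:5  d2:5  d3:3  d4:3  d5:2  d6:5 — peak 5.

5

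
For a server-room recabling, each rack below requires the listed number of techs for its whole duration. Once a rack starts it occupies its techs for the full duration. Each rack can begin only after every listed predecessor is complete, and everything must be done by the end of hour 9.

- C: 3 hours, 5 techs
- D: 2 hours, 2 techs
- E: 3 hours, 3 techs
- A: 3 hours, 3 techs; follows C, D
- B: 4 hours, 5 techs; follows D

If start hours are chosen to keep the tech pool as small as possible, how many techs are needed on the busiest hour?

8

Early-start (C@1, D@1, E@1, A@4, B@3) gives peak 13: h1:10  h2:10  h3:13  h4:8  h5:8  h6:8  h7:0  h8:0  h9:0.
Shift E→3, B→6.
Schedule C@1, D@1, E@3, A@4, B@6: h1:7  h2:7  h3:8  h4:6  h5:6  h6:8  h7:5  h8:5  h9:5 — peak 8.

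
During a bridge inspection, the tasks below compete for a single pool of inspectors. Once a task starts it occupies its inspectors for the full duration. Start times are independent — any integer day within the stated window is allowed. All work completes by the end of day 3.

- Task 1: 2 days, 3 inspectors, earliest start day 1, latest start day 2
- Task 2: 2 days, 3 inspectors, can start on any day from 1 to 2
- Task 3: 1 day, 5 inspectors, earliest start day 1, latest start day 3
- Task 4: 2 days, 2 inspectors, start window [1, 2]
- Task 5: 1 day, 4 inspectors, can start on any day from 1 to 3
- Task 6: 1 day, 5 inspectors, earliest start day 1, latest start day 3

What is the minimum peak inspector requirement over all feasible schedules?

Early-start (Task 1@1, Task 2@1, Task 3@1, Task 4@1, Task 5@1, Task 6@1) gives peak 22: d1:22  d2:8  d3:0.
Shift Task 4→2, Task 5→3, Task 6→3.
Schedule Task 1@1, Task 2@1, Task 3@1, Task 4@2, Task 5@3, Task 6@3: d1:11  d2:8  d3:11 — peak 11.

11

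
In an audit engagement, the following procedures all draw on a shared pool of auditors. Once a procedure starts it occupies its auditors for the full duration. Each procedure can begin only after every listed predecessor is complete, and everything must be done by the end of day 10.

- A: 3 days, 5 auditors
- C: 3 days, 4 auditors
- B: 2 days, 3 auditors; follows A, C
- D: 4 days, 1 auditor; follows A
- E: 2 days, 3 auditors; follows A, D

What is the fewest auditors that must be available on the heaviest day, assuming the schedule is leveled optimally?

5

Early-start (A@1, C@1, B@4, D@4, E@8) gives peak 9: d1:9  d2:9  d3:9  d4:4  d5:4  d6:1  d7:1  d8:3  d9:3  d10:0.
Shift C→4, B→7, E→9.
Schedule A@1, C@4, B@7, D@4, E@9: d1:5  d2:5  d3:5  d4:5  d5:5  d6:5  d7:4  d8:3  d9:3  d10:3 — peak 5.
Total auditor-days = 43 over 10 days ⇒ peak ≥ ⌈43/10⌉ = 5, so 5 is optimal.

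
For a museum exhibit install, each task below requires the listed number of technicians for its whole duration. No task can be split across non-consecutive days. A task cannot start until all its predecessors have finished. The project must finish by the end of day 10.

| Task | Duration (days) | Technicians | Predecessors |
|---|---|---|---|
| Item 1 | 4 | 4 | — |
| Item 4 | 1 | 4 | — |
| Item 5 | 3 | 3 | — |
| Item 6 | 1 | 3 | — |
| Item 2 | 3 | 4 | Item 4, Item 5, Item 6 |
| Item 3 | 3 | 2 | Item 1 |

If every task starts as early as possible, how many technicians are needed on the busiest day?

14

Early-start schedule: Item 1@1, Item 4@1, Item 5@1, Item 6@1, Item 2@4, Item 3@5.
Load per day: day 1: 14, day 2: 7, day 3: 7, day 4: 8, day 5: 6, day 6: 6, day 7: 2, day 8: 0, day 9: 0, day 10: 0.
Peak is 14.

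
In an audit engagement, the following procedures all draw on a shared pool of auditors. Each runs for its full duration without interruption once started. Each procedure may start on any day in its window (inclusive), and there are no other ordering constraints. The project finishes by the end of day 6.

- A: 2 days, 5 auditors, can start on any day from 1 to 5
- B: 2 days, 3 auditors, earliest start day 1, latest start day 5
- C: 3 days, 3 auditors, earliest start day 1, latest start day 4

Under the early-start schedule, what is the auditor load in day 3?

3

At early start, day 3 has: C.
Demand: 3 = 3.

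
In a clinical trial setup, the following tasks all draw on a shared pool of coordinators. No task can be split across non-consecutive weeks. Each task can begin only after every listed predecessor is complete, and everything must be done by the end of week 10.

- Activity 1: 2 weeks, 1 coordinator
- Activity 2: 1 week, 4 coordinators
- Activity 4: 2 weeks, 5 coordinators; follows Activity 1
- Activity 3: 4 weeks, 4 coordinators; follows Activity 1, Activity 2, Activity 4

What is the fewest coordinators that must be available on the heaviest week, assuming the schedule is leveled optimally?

5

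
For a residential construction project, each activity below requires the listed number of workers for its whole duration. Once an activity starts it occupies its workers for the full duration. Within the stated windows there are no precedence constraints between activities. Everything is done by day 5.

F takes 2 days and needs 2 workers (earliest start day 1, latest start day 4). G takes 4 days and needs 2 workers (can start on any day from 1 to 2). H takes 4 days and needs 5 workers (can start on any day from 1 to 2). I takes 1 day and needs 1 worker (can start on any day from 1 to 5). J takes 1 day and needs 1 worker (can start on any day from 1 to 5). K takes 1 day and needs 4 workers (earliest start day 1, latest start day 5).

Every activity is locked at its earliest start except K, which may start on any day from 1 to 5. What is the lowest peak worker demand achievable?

11

K@1: d1:15  d2:9  d3:7  d4:7  d5:0 → peak 15
K@2: d1:11  d2:13  d3:7  d4:7  d5:0 → peak 13
K@3: d1:11  d2:9  d3:11  d4:7  d5:0 → peak 11
K@4: d1:11  d2:9  d3:7  d4:11  d5:0 → peak 11
K@5: d1:11  d2:9  d3:7  d4:7  d5:4 → peak 11
Best is K@3, peak 11.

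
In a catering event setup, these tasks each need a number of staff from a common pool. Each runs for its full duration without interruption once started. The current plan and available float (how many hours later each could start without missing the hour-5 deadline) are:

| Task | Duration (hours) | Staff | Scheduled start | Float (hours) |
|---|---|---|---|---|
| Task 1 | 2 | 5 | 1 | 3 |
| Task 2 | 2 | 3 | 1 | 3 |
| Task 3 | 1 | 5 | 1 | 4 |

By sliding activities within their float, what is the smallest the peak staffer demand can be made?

5

Early-start (Task 1@1, Task 2@1, Task 3@1) gives peak 13: h1:13  h2:8  h3:0  h4:0  h5:0.
Shift Task 2→3, Task 3→5.
Schedule Task 1@1, Task 2@3, Task 3@5: h1:5  h2:5  h3:3  h4:3  h5:5 — peak 5.
Total staffer-hours = 21 over 5 hours ⇒ peak ≥ ⌈21/5⌉ = 5, so 5 is optimal.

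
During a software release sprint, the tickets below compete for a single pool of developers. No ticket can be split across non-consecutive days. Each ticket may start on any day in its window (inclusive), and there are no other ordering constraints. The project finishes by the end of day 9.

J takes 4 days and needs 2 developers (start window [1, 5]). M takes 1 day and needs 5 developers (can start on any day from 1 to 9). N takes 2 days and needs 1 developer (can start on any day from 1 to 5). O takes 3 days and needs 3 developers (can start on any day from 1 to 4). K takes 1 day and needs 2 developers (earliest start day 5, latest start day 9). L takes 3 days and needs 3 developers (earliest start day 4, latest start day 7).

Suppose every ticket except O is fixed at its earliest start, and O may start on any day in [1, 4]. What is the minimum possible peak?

O@1: d1:11  d2:6  d3:5  d4:5  d5:5  d6:3  d7:0  d8:0  d9:0 → peak 11
O@2: d1:8  d2:6  d3:5  d4:8  d5:5  d6:3  d7:0  d8:0  d9:0 → peak 8
O@3: d1:8  d2:3  d3:5  d4:8  d5:8  d6:3  d7:0  d8:0  d9:0 → peak 8
O@4: d1:8  d2:3  d3:2  d4:8  d5:8  d6:6  d7:0  d8:0  d9:0 → peak 8
Best is O@2, peak 8.

8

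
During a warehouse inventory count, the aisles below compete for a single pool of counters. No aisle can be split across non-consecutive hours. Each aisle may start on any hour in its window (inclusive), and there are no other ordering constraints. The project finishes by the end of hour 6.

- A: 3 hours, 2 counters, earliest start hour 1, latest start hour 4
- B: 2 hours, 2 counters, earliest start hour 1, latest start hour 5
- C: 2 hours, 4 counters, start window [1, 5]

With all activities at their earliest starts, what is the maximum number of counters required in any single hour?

Early-start schedule: A@1, B@1, C@1.
Load per hour: hour 1: 8, hour 2: 8, hour 3: 2, hour 4: 0, hour 5: 0, hour 6: 0.
Peak is 8.

8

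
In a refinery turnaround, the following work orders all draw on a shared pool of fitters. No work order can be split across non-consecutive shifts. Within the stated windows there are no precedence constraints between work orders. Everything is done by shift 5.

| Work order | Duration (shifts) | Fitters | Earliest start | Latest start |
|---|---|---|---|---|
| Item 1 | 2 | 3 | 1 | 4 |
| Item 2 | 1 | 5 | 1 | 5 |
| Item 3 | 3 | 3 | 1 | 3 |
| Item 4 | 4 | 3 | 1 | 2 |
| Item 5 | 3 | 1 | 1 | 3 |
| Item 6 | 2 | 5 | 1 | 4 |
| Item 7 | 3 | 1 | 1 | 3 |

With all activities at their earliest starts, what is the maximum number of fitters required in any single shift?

Early-start schedule: Item 1@1, Item 2@1, Item 3@1, Item 4@1, Item 5@1, Item 6@1, Item 7@1.
Load per shift: shift 1: 21, shift 2: 16, shift 3: 8, shift 4: 3, shift 5: 0.
Peak is 21.

21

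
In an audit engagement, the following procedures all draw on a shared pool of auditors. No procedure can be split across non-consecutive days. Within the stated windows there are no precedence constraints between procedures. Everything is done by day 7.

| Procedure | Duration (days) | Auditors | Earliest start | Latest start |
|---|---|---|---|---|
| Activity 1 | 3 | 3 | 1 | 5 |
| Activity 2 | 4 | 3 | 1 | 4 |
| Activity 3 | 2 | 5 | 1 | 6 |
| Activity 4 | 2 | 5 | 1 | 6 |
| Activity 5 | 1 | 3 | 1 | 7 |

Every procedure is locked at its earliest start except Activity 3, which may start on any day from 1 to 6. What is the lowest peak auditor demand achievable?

14

Activity 3@1: d1:19  d2:16  d3:6  d4:3  d5:0  d6:0  d7:0 → peak 19
Activity 3@2: d1:14  d2:16  d3:11  d4:3  d5:0  d6:0  d7:0 → peak 16
Activity 3@3: d1:14  d2:11  d3:11  d4:8  d5:0  d6:0  d7:0 → peak 14
Activity 3@4: d1:14  d2:11  d3:6  d4:8  d5:5  d6:0  d7:0 → peak 14
Activity 3@5: d1:14  d2:11  d3:6  d4:3  d5:5  d6:5  d7:0 → peak 14
Activity 3@6: d1:14  d2:11  d3:6  d4:3  d5:0  d6:5  d7:5 → peak 14
Best is Activity 3@3, peak 14.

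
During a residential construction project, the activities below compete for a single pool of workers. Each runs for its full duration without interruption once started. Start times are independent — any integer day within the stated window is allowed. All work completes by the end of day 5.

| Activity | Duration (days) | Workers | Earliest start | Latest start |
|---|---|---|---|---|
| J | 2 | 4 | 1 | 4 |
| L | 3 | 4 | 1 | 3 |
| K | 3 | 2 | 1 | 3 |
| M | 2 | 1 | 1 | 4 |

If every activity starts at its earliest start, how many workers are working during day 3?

At early start, day 3 has: L, K.
Demand: 4 + 2 = 6.

6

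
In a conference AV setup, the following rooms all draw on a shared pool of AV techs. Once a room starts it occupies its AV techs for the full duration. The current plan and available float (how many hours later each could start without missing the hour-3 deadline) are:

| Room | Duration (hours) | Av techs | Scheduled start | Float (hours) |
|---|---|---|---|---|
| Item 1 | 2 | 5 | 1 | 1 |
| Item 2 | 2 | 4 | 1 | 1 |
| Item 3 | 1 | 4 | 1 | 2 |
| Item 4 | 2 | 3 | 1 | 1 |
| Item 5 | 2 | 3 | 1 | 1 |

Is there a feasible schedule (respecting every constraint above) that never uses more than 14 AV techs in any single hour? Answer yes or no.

no

The minimum achievable peak is 15; 14 < 15, so no feasible schedule stays within the cap.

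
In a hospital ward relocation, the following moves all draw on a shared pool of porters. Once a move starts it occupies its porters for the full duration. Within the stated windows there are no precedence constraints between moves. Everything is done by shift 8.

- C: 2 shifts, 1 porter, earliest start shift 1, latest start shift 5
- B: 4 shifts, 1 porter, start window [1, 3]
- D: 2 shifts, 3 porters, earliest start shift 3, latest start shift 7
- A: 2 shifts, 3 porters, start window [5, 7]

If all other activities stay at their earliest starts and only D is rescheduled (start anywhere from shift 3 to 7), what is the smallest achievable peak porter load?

3

D@3: s1:2  s2:2  s3:4  s4:4  s5:3  s6:3  s7:0  s8:0 → peak 4
D@4: s1:2  s2:2  s3:1  s4:4  s5:6  s6:3  s7:0  s8:0 → peak 6
D@5: s1:2  s2:2  s3:1  s4:1  s5:6  s6:6  s7:0  s8:0 → peak 6
D@6: s1:2  s2:2  s3:1  s4:1  s5:3  s6:6  s7:3  s8:0 → peak 6
D@7: s1:2  s2:2  s3:1  s4:1  s5:3  s6:3  s7:3  s8:3 → peak 3
Best is D@7, peak 3.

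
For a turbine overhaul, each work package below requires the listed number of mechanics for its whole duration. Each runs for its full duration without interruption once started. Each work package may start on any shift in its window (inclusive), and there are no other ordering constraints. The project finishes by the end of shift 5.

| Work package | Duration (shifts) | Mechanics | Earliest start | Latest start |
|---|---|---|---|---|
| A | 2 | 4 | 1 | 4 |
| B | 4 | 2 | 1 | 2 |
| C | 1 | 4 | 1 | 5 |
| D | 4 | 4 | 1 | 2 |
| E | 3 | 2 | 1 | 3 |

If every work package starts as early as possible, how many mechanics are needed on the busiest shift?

Early-start schedule: A@1, B@1, C@1, D@1, E@1.
Load per shift: shift 1: 16, shift 2: 12, shift 3: 8, shift 4: 6, shift 5: 0.
Peak is 16.

16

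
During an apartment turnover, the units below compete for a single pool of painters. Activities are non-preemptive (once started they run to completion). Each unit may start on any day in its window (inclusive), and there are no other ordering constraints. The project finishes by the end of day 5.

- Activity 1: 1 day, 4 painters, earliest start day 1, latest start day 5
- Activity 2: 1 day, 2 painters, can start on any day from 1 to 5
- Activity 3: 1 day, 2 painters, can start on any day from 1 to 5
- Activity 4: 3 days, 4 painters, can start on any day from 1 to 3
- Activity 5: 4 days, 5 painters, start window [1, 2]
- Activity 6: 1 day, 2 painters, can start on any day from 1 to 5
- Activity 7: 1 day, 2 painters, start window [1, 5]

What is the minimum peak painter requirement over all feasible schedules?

9

Early-start (Activity 1@1, Activity 2@1, Activity 3@1, Activity 4@1, Activity 5@1, Activity 6@1, Activity 7@1) gives peak 21: d1:21  d2:9  d3:9  d4:5  d5:0.
Shift Activity 4→2, Activity 5→2, Activity 6→5, Activity 7→5.
Schedule Activity 1@1, Activity 2@1, Activity 3@1, Activity 4@2, Activity 5@2, Activity 6@5, Activity 7@5: d1:8  d2:9  d3:9  d4:9  d5:9 — peak 9.
Total painter-days = 44 over 5 days ⇒ peak ≥ ⌈44/5⌉ = 9, so 9 is optimal.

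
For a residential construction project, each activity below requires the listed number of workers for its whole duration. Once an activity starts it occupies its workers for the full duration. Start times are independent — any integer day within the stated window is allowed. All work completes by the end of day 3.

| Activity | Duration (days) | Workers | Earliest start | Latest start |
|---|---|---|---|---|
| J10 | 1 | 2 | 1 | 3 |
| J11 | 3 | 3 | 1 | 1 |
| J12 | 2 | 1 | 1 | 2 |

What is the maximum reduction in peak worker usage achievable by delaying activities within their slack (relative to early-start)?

Early-start peak: d1:6  d2:4  d3:3 ⇒ 6.
Leveled (J10@1, J11@1, J12@2): d1:5  d2:4  d3:4 ⇒ 5.
Reduction 6 − 5 = 1.

1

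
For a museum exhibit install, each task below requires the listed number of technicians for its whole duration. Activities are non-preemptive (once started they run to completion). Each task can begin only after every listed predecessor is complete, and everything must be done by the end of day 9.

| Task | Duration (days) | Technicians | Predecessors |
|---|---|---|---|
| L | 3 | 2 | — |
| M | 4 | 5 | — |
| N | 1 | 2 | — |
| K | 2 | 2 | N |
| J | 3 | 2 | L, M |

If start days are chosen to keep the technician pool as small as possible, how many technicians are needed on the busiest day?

7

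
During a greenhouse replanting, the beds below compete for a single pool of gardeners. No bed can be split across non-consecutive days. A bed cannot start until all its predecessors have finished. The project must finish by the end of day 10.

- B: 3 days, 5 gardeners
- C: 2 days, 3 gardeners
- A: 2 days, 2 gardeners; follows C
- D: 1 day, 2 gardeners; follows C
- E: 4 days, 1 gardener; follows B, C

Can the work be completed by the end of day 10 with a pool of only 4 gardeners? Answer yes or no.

no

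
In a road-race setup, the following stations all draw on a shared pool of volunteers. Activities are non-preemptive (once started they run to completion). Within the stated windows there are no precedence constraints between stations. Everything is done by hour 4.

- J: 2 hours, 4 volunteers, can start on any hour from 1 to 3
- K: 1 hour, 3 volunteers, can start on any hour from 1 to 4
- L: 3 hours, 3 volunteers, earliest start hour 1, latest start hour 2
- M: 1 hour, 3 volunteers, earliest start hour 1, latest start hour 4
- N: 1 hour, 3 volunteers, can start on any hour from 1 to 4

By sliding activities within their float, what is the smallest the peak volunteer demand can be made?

7

Early-start (J@1, K@1, L@1, M@1, N@1) gives peak 16: h1:16  h2:7  h3:3  h4:0.
Shift L→2, M→3, N→4.
Schedule J@1, K@1, L@2, M@3, N@4: h1:7  h2:7  h3:6  h4:6 — peak 7.
Total volunteer-hours = 26 over 4 hours ⇒ peak ≥ ⌈26/4⌉ = 7, so 7 is optimal.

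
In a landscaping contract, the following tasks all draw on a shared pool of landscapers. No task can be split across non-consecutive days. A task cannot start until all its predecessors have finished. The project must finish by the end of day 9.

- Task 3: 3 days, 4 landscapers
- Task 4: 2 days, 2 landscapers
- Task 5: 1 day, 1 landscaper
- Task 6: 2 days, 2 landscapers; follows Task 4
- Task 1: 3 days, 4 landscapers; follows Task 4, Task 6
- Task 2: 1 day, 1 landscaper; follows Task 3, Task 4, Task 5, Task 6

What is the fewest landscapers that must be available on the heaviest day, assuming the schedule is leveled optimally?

6

Early-start (Task 3@1, Task 4@1, Task 5@1, Task 6@3, Task 1@5, Task 2@5) gives peak 7: d1:7  d2:6  d3:6  d4:2  d5:5  d6:4  d7:4  d8:0  d9:0.
Shift Task 5→3, Task 6→4, Task 1→6, Task 2→6.
Schedule Task 3@1, Task 4@1, Task 5@3, Task 6@4, Task 1@6, Task 2@6: d1:6  d2:6  d3:5  d4:2  d5:2  d6:5  d7:4  d8:4  d9:0 — peak 6.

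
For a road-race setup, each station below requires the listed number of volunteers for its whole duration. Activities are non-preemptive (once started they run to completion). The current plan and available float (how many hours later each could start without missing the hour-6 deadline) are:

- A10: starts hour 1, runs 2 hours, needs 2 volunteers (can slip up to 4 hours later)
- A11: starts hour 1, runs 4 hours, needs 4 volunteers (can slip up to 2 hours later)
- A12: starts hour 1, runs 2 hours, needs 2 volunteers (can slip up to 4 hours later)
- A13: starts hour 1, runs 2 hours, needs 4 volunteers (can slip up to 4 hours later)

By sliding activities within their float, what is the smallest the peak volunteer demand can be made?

6

Early-start (A10@1, A11@1, A12@1, A13@1) gives peak 12: h1:12  h2:12  h3:4  h4:4  h5:0  h6:0.
Shift A12→3, A13→5.
Schedule A10@1, A11@1, A12@3, A13@5: h1:6  h2:6  h3:6  h4:6  h5:4  h6:4 — peak 6.
Total volunteer-hours = 32 over 6 hours ⇒ peak ≥ ⌈32/6⌉ = 6, so 6 is optimal.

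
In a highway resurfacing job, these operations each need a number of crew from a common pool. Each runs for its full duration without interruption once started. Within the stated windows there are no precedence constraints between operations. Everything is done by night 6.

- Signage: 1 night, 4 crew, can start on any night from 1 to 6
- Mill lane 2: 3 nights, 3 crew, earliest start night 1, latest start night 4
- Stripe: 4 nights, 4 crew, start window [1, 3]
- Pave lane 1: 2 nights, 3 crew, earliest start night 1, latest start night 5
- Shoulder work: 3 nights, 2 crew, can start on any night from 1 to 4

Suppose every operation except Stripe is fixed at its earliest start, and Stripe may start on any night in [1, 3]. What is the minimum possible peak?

Stripe@1: n1:16  n2:12  n3:9  n4:4  n5:0  n6:0 → peak 16
Stripe@2: n1:12  n2:12  n3:9  n4:4  n5:4  n6:0 → peak 12
Stripe@3: n1:12  n2:8  n3:9  n4:4  n5:4  n6:4 → peak 12
Best is Stripe@2, peak 12.

12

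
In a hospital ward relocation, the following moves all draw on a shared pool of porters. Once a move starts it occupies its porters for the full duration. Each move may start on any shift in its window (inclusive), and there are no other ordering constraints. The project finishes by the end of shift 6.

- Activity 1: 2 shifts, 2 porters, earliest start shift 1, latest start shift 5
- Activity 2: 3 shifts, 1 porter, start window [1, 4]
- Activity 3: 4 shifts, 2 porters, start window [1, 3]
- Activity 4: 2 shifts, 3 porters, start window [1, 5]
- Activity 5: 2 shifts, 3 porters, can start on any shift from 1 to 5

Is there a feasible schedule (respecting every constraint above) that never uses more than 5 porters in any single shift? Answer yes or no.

yes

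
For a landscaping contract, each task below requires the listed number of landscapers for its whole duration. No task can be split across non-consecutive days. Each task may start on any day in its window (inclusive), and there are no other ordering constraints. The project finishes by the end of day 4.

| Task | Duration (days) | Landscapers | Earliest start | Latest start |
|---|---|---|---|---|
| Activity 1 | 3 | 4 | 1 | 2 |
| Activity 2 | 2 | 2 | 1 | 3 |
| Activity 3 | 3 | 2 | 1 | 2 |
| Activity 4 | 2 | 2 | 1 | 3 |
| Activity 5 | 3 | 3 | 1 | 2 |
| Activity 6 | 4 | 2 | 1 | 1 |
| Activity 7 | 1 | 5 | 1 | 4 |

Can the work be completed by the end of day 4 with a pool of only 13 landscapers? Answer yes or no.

Schedule Activity 1@1, Activity 2@1, Activity 3@1, Activity 4@3, Activity 5@1, Activity 6@1, Activity 7@4: d1:13  d2:13  d3:13  d4:9 — peak 13 ≤ 13.

yes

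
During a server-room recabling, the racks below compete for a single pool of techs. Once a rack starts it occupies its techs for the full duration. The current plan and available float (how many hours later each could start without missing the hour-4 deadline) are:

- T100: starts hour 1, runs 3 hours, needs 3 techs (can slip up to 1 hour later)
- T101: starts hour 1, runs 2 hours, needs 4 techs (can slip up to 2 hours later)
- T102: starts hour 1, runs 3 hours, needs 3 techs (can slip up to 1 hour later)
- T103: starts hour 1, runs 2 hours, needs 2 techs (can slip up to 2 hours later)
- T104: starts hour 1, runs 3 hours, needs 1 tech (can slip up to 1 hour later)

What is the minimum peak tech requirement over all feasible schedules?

11

Early-start (T100@1, T101@1, T102@1, T103@1, T104@1) gives peak 13: h1:13  h2:13  h3:7  h4:0.
Shift T103→3.
Schedule T100@1, T101@1, T102@1, T103@3, T104@1: h1:11  h2:11  h3:9  h4:2 — peak 11.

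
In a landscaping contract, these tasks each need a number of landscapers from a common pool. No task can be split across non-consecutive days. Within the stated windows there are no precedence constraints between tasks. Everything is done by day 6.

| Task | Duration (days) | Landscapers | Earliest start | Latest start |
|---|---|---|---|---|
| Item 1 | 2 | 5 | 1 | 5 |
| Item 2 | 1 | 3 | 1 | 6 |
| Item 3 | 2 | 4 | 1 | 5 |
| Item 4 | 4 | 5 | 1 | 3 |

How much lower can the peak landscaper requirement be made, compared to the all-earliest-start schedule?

8

Early-start peak: d1:17  d2:14  d3:5  d4:5  d5:0  d6:0 ⇒ 17.
Leveled (Item 1@1, Item 2@1, Item 3@2, Item 4@3): d1:8  d2:9  d3:9  d4:5  d5:5  d6:5 ⇒ 9.
Reduction 17 − 9 = 8.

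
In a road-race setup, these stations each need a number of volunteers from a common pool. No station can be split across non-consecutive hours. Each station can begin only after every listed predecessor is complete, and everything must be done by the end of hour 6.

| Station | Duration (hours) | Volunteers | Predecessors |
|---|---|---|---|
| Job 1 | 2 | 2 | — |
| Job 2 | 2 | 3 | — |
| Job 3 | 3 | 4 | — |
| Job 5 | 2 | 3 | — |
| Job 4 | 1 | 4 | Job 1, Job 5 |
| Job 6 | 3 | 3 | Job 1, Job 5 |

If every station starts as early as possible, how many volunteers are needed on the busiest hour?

Early-start schedule: Job 1@1, Job 2@1, Job 3@1, Job 5@1, Job 4@3, Job 6@3.
Load per hour: hour 1: 12, hour 2: 12, hour 3: 11, hour 4: 3, hour 5: 3, hour 6: 0.
Peak is 12.

12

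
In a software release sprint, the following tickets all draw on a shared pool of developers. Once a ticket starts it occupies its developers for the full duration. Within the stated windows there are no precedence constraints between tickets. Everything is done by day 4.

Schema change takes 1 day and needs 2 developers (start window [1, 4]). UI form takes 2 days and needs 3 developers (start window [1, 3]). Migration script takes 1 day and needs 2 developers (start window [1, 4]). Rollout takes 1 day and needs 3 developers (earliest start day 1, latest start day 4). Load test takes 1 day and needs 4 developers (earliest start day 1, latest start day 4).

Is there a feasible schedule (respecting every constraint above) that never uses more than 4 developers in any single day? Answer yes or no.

no

Total developer-days = 17; over 4 days the average is 17/4 > 4, so some day must exceed 4.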